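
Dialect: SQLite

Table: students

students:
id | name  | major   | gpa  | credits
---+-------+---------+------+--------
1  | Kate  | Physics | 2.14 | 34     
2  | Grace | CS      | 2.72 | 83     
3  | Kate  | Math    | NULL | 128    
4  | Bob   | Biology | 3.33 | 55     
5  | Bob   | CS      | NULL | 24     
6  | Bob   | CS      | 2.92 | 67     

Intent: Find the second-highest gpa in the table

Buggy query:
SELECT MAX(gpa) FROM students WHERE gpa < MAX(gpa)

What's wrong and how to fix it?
Bug: MAX(gpa) on the right of the comparison is an aggregate-in-WHERE error

Fix: Put the inner MAX in a scalar subquery

Corrected query:
SELECT MAX(gpa) FROM students WHERE gpa < (SELECT MAX(gpa) FROM students)

Result:
MAX(gpa)
--------
2.92    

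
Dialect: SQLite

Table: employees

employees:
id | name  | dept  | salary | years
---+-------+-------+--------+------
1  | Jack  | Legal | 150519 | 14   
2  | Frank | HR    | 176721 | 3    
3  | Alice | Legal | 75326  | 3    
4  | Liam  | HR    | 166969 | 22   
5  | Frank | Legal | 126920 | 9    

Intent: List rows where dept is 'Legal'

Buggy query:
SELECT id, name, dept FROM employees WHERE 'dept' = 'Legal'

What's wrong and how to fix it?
Bug: Single quotes denote string literals in SQL; the column name is being compared as a constant string

Fix: Reference the column as dept without single quotes

Corrected query:
SELECT id, name, dept FROM employees WHERE dept = 'Legal'

Result:
id | name  | dept 
---+-------+------
1  | Jack  | Legal
3  | Alice | Legal
5  | Frank | Legal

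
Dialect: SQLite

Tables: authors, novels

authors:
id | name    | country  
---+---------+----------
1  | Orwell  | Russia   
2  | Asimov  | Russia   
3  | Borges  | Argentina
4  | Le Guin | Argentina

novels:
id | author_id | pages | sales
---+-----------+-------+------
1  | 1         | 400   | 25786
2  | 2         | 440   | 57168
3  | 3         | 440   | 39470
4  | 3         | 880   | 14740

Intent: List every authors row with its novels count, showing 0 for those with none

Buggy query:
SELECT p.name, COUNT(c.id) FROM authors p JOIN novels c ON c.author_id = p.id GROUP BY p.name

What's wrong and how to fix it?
Bug: INNER JOIN drops authors rows that have no matching novels rows

Fix: Switch to LEFT JOIN to retain unmatched parent rows

Corrected query:
SELECT p.name, COUNT(c.id) FROM authors p LEFT JOIN novels c ON c.author_id = p.id GROUP BY p.name

Result:
name    | COUNT(c.id)
--------+------------
Asimov  | 1          
Borges  | 2          
Le Guin | 0          
Orwell  | 1          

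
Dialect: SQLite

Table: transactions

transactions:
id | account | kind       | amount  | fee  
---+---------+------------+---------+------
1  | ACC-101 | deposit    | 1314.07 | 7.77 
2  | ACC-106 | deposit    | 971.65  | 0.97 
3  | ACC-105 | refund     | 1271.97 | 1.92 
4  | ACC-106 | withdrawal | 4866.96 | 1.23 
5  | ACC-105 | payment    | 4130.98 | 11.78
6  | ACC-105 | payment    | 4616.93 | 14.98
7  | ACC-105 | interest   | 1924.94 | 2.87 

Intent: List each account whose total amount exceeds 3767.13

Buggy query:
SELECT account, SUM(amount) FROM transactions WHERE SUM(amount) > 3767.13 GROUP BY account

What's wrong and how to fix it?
Bug: WHERE runs before GROUP BY, so aggregates aren't available there

Fix: Use HAVING (which filters groups after aggregation) instead of WHERE

Corrected query:
SELECT account, SUM(amount) FROM transactions GROUP BY account HAVING SUM(amount) > 3767.13

Result:
account | SUM(amount)
--------+------------
ACC-105 | 11944.82   
ACC-106 | 5838.61    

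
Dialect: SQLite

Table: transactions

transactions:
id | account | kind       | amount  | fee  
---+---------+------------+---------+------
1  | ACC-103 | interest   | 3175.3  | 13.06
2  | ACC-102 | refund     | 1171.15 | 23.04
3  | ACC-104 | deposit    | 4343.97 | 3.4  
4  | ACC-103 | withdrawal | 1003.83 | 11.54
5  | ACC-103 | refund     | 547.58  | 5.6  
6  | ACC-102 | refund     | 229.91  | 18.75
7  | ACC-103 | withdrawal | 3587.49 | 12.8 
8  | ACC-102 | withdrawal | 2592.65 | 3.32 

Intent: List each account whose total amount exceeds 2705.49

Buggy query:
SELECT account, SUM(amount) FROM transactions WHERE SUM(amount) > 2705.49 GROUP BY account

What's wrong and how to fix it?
Bug: Aggregate functions cannot appear in a WHERE clause

Fix: Move the aggregate condition to a HAVING clause

Corrected query:
SELECT account, SUM(amount) FROM transactions GROUP BY account HAVING SUM(amount) > 2705.49

Result:
account | SUM(amount)
--------+------------
ACC-102 | 3993.71    
ACC-103 | 8314.2     
ACC-104 | 4343.97    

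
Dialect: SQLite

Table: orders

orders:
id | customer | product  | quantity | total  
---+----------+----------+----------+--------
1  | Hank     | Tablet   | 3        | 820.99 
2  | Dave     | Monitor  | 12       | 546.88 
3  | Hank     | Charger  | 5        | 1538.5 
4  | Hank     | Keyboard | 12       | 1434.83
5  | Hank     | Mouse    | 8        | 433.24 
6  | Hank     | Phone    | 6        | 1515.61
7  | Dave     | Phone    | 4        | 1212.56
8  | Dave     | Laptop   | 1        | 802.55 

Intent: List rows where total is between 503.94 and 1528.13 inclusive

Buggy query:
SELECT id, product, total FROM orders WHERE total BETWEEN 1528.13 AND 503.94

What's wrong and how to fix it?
Bug: The bounds are reversed; BETWEEN a AND b requires a <= b to match anything

Fix: Write BETWEEN 503.94 AND 1528.13

Corrected query:
SELECT id, product, total FROM orders WHERE total BETWEEN 503.94 AND 1528.13

Result:
id | product  | total  
---+----------+--------
1  | Tablet   | 820.99 
2  | Monitor  | 546.88 
4  | Keyboard | 1434.83
6  | Phone    | 1515.61
7  | Phone    | 1212.56
8  | Laptop   | 802.55 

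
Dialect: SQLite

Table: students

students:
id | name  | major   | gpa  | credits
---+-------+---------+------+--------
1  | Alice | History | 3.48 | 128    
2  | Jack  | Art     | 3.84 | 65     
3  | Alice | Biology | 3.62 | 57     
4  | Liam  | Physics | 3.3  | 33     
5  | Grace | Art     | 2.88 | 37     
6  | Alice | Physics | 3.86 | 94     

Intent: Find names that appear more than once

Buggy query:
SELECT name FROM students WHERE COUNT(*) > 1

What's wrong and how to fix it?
Bug: COUNT(*) is an aggregate and cannot be used in WHERE

Fix: Group first, then use HAVING for the count condition

Corrected query:
SELECT name FROM students GROUP BY name HAVING COUNT(*) > 1

Result:
name 
-----
Alice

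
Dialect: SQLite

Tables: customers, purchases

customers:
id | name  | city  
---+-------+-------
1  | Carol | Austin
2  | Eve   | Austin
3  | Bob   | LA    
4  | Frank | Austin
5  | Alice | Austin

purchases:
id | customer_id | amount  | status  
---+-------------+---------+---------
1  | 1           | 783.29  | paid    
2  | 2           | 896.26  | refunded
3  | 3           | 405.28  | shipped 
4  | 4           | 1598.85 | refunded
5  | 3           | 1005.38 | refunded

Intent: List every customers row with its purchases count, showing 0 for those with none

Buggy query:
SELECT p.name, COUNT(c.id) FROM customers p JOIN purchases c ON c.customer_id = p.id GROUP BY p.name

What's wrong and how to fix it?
Bug: INNER JOIN drops customers rows that have no matching purchases rows

Fix: Use LEFT JOIN so parents without children still appear (COUNT(c.id) gives 0)

Corrected query:
SELECT p.name, COUNT(c.id) FROM customers p LEFT JOIN purchases c ON c.customer_id = p.id GROUP BY p.name

Result:
name  | COUNT(c.id)
------+------------
Alice | 0          
Bob   | 2          
Carol | 1          
Eve   | 1          
Frank | 1          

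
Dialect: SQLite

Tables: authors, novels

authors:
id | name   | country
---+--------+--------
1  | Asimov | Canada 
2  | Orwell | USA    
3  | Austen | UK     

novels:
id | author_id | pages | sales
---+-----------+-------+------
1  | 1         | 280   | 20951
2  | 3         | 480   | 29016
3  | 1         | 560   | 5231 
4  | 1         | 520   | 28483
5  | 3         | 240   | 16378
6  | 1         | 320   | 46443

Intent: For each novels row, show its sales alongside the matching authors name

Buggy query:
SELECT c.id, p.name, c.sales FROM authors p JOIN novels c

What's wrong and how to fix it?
Bug: Missing join condition: each novels row is matched to all authors rows instead of just its own

Fix: Specify the join condition linking the foreign key to the parent id

Corrected query:
SELECT c.id, p.name, c.sales FROM authors p JOIN novels c ON c.author_id = p.id

Result:
id | name   | sales
---+--------+------
1  | Asimov | 20951
2  | Austen | 29016
3  | Asimov | 5231 
4  | Asimov | 28483
5  | Austen | 16378
6  | Asimov | 46443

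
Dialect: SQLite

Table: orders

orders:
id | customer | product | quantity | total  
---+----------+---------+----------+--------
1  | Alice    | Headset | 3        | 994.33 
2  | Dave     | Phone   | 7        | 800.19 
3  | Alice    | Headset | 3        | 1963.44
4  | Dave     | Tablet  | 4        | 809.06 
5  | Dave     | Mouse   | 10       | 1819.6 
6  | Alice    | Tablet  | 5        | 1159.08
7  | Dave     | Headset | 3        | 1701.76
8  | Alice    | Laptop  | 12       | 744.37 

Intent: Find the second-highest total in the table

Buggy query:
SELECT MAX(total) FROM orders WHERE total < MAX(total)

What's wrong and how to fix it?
Bug: The inner MAX is an aggregate inside WHERE, which is not allowed

Fix: Put the inner MAX in a scalar subquery

Corrected query:
SELECT MAX(total) FROM orders WHERE total < (SELECT MAX(total) FROM orders)

Result:
MAX(total)
----------
1819.6    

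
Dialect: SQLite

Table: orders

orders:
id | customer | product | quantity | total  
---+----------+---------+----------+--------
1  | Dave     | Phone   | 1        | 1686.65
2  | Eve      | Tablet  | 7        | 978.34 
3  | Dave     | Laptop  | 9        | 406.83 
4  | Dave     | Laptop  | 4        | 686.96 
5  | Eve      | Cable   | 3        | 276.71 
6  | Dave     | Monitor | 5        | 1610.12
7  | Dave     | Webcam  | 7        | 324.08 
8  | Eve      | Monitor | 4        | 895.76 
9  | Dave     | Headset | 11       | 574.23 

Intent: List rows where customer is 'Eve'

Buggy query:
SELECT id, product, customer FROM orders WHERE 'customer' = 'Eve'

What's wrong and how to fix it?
Bug: Single quotes denote string literals in SQL; the column name is being compared as a constant string

Fix: Remove the quotes around the column name (or use double quotes for an identifier)

Corrected query:
SELECT id, product, customer FROM orders WHERE customer = 'Eve'

Result:
id | product | customer
---+---------+---------
2  | Tablet  | Eve     
5  | Cable   | Eve     
8  | Monitor | Eve     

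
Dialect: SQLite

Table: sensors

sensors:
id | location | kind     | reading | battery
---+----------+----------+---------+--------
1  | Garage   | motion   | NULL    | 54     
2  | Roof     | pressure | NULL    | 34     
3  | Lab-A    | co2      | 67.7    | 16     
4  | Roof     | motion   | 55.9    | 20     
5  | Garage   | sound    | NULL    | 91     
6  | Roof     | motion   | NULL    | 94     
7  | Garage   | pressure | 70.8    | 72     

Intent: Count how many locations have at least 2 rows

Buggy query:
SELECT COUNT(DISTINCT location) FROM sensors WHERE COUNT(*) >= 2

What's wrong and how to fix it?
Bug: WHERE filters individual rows, not groups, so a group-level COUNT is invalid there

Fix: Group first with HAVING COUNT(*) >= 2, then COUNT the resulting groups

Corrected query:
SELECT COUNT(*) FROM (SELECT location FROM sensors GROUP BY location HAVING COUNT(*) >= 2)

Result:
COUNT(*)
--------
2       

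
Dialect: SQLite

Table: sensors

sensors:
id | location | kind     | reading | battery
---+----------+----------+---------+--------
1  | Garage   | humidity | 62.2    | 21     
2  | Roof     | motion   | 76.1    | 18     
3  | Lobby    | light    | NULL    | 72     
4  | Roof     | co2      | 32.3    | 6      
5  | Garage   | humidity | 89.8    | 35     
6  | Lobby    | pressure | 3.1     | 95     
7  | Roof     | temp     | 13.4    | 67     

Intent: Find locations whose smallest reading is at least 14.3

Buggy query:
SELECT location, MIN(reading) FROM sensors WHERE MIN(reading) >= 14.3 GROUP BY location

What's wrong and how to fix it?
Bug: MIN() in WHERE is a misuse of aggregate

Fix: Use HAVING for the per-group MIN condition

Corrected query:
SELECT location, MIN(reading) FROM sensors GROUP BY location HAVING MIN(reading) >= 14.3

Result:
location | MIN(reading)
---------+-------------
Garage   | 62.2        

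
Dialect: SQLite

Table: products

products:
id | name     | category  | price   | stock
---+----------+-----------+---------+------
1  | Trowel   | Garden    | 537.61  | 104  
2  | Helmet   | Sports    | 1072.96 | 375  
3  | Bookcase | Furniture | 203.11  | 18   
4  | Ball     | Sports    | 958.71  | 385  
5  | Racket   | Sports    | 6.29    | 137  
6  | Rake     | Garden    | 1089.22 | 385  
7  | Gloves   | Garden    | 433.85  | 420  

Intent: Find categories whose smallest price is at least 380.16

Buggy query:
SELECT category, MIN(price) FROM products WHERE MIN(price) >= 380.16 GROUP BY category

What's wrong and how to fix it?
Bug: MIN() in WHERE is a misuse of aggregate

Fix: Replace WHERE with HAVING after the GROUP BY

Corrected query:
SELECT category, MIN(price) FROM products GROUP BY category HAVING MIN(price) >= 380.16

Result:
category | MIN(price)
---------+-----------
Garden   | 433.85    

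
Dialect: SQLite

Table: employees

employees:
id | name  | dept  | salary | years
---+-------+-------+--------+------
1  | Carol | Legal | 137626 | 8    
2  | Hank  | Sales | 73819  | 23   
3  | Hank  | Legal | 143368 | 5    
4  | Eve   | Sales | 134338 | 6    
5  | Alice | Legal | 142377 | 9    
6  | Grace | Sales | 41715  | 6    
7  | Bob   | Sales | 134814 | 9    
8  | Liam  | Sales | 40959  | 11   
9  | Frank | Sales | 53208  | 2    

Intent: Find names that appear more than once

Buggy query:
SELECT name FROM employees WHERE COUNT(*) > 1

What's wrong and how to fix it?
Bug: WHERE can't reference COUNT(*); aggregates are computed after WHERE

Fix: GROUP BY name, then filter groups with HAVING COUNT(*) > 1

Corrected query:
SELECT name FROM employees GROUP BY name HAVING COUNT(*) > 1

Result:
name
----
Hank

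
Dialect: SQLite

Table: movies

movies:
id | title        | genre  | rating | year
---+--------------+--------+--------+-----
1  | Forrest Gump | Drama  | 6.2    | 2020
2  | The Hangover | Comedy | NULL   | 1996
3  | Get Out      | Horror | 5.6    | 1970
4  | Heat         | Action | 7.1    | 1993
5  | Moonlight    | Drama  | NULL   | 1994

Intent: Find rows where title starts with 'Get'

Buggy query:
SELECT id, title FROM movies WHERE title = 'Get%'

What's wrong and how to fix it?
Bug: Wildcards only work with LIKE; '=' treats '%' as a literal character

Fix: Replace '=' with LIKE so 'Get%' is treated as a pattern

Corrected query:
SELECT id, title FROM movies WHERE title LIKE 'Get%'

Result:
id | title  
---+--------
3  | Get Out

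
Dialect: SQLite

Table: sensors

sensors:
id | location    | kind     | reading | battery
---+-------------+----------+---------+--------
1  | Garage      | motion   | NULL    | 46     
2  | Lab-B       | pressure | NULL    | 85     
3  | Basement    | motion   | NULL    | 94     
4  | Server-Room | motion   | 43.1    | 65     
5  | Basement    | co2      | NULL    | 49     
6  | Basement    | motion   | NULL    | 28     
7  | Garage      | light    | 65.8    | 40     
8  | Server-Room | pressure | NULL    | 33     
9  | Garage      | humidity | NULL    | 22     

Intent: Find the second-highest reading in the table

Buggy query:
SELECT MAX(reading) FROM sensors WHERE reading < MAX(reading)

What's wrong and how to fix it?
Bug: MAX(reading) on the right of the comparison is an aggregate-in-WHERE error

Fix: Compute the overall MAX in a subquery, then take MAX of rows below it

Corrected query:
SELECT MAX(reading) FROM sensors WHERE reading < (SELECT MAX(reading) FROM sensors)

Result:
MAX(reading)
------------
43.1        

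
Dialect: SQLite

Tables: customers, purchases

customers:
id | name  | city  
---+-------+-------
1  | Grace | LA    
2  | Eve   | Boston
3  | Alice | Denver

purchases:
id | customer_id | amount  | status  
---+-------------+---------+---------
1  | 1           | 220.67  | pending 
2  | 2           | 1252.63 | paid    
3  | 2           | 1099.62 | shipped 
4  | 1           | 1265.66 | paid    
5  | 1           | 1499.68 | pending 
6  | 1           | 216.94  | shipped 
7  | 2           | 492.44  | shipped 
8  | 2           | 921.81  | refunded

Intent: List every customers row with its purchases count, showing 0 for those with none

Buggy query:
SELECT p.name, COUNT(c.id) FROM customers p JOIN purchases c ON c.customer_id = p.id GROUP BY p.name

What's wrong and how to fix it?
Bug: An inner join excludes parents with zero children

Fix: Use LEFT JOIN so parents without children still appear (COUNT(c.id) gives 0)

Corrected query:
SELECT p.name, COUNT(c.id) FROM customers p LEFT JOIN purchases c ON c.customer_id = p.id GROUP BY p.name

Result:
name  | COUNT(c.id)
------+------------
Alice | 0          
Eve   | 4          
Grace | 4          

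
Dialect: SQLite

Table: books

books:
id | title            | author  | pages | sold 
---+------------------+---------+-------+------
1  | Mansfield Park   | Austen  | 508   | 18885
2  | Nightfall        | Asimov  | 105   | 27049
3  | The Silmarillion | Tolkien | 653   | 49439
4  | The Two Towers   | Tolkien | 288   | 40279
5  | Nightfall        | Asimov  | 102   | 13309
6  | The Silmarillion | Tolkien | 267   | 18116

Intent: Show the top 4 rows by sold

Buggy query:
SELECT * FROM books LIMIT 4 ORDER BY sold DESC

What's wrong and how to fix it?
Bug: LIMIT must come after ORDER BY

Fix: Sort with ORDER BY, then apply LIMIT

Corrected query:
SELECT * FROM books ORDER BY sold DESC LIMIT 4

Result:
id | title            | author  | pages | sold 
---+------------------+---------+-------+------
3  | The Silmarillion | Tolkien | 653   | 49439
4  | The Two Towers   | Tolkien | 288   | 40279
2  | Nightfall        | Asimov  | 105   | 27049
1  | Mansfield Park   | Austen  | 508   | 18885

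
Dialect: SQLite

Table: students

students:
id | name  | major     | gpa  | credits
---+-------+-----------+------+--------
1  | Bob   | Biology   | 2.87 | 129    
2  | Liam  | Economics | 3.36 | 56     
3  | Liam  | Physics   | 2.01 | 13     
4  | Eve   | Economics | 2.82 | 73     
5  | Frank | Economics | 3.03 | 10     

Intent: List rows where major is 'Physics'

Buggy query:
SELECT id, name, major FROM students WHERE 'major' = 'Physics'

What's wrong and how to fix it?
Bug: 'major' in single quotes is a string literal, not the column; the comparison is literal-vs-literal and never true

Fix: Remove the quotes around the column name (or use double quotes for an identifier)

Corrected query:
SELECT id, name, major FROM students WHERE major = 'Physics'

Result:
id | name | major  
---+------+--------
3  | Liam | Physics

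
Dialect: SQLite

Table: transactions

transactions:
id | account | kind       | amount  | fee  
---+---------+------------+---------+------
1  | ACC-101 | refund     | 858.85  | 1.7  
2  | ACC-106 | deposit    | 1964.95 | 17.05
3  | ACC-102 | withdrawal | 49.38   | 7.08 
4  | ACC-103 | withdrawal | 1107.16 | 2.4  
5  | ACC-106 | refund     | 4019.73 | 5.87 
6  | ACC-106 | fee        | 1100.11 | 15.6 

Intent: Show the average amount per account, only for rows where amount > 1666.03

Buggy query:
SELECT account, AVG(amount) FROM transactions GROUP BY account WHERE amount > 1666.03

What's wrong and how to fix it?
Bug: WHERE cannot follow GROUP BY

Fix: Move the WHERE clause before GROUP BY

Corrected query:
SELECT account, AVG(amount) FROM transactions WHERE amount > 1666.03 GROUP BY account

Result:
account | AVG(amount)
--------+------------
ACC-106 | 2992.34    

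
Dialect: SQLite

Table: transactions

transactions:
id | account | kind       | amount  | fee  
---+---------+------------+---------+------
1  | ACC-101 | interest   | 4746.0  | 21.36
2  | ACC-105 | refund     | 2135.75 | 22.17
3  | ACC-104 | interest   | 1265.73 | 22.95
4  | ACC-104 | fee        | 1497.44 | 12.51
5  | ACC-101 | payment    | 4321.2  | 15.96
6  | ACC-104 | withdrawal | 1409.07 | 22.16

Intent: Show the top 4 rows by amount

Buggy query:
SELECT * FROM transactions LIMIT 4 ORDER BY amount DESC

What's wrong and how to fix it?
Bug: LIMIT must come after ORDER BY

Fix: Swap the clauses: ORDER BY first, then LIMIT

Corrected query:
SELECT * FROM transactions ORDER BY amount DESC LIMIT 4

Result:
id | account | kind     | amount  | fee  
---+---------+----------+---------+------
1  | ACC-101 | interest | 4746    | 21.36
5  | ACC-101 | payment  | 4321.2  | 15.96
2  | ACC-105 | refund   | 2135.75 | 22.17
4  | ACC-104 | fee      | 1497.44 | 12.51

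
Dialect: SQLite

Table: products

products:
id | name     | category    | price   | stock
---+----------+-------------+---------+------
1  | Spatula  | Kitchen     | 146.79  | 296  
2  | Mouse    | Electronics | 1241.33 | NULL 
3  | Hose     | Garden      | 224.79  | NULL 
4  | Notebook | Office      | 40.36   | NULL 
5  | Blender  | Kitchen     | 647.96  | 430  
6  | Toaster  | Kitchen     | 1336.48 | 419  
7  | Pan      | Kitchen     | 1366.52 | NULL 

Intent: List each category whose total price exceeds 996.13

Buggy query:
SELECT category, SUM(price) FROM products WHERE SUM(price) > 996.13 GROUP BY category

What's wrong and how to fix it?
Bug: SUM(price) is an aggregate, but WHERE filters rows before aggregation

Fix: Move the aggregate condition to a HAVING clause

Corrected query:
SELECT category, SUM(price) FROM products GROUP BY category HAVING SUM(price) > 996.13

Result:
category    | SUM(price)
------------+-----------
Electronics | 1241.33   
Kitchen     | 3497.75   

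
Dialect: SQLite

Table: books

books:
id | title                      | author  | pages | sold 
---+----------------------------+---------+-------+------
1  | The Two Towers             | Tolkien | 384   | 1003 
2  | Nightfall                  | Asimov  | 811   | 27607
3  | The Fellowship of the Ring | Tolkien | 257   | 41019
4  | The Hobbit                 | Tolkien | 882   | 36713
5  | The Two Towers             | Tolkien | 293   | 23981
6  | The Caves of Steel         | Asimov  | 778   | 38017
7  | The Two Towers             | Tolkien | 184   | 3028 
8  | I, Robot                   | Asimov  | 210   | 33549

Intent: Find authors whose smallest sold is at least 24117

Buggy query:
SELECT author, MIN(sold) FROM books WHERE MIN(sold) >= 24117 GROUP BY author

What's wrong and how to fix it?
Bug: MIN() in WHERE is a misuse of aggregate

Fix: Use HAVING for the per-group MIN condition

Corrected query:
SELECT author, MIN(sold) FROM books GROUP BY author HAVING MIN(sold) >= 24117

Result:
author | MIN(sold)
-------+----------
Asimov | 27607    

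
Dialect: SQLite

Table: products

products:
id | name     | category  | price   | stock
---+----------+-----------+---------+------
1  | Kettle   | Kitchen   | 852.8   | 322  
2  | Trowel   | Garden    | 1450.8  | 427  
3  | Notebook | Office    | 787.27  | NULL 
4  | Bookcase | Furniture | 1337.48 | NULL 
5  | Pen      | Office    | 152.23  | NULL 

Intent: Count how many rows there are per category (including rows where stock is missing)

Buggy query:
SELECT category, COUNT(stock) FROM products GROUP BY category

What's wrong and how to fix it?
Bug: COUNT(column) counts non-NULL values only; rows with NULL stock aren't counted

Fix: Use COUNT(*) to count all rows regardless of NULL

Corrected query:
SELECT category, COUNT(*) FROM products GROUP BY category

Result:
category  | COUNT(*)
----------+---------
Furniture | 1       
Garden    | 1       
Kitchen   | 1       
Office    | 2       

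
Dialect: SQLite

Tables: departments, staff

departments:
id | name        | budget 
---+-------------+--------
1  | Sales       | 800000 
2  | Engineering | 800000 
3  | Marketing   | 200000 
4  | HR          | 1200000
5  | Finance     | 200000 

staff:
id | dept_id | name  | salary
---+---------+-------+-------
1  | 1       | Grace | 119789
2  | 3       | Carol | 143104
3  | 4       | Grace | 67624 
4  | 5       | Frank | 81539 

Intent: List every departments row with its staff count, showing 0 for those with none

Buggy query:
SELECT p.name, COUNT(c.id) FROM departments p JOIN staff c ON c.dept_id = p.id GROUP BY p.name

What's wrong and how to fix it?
Bug: INNER JOIN drops departments rows that have no matching staff rows

Fix: Use LEFT JOIN so parents without children still appear (COUNT(c.id) gives 0)

Corrected query:
SELECT p.name, COUNT(c.id) FROM departments p LEFT JOIN staff c ON c.dept_id = p.id GROUP BY p.name

Result:
name        | COUNT(c.id)
------------+------------
Engineering | 0          
Finance     | 1          
HR          | 1          
Marketing   | 1          
Sales       | 1          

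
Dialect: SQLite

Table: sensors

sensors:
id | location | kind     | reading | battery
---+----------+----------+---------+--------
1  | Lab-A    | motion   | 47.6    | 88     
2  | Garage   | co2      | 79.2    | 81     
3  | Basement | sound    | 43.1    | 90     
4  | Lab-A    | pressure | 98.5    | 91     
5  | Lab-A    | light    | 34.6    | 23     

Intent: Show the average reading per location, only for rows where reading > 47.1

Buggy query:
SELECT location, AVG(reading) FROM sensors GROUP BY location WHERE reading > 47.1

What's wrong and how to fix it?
Bug: Row-level WHERE must come before GROUP BY in the clause order

Fix: Move the WHERE clause before GROUP BY

Corrected query:
SELECT location, AVG(reading) FROM sensors WHERE reading > 47.1 GROUP BY location

Result:
location | AVG(reading)
---------+-------------
Garage   | 79.2        
Lab-A    | 73.05       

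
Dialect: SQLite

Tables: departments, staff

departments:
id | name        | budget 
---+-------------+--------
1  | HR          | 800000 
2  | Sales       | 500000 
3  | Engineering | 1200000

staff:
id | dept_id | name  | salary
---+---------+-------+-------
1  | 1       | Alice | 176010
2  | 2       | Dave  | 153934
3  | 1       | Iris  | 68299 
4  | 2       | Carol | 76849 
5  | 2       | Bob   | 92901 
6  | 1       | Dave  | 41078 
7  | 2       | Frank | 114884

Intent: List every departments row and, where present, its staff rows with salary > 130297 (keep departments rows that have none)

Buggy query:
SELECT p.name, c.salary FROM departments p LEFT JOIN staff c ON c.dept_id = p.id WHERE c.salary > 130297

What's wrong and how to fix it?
Bug: Filtering c.salary in WHERE discards the NULL rows produced by LEFT JOIN, turning it into an inner join

Fix: Move the right-table condition into the ON clause so unmatched parents are kept

Corrected query:
SELECT p.name, c.salary FROM departments p LEFT JOIN staff c ON c.dept_id = p.id AND c.salary > 130297

Result:
name        | salary
------------+-------
HR          | 176010
Sales       | 153934
Engineering | NULL  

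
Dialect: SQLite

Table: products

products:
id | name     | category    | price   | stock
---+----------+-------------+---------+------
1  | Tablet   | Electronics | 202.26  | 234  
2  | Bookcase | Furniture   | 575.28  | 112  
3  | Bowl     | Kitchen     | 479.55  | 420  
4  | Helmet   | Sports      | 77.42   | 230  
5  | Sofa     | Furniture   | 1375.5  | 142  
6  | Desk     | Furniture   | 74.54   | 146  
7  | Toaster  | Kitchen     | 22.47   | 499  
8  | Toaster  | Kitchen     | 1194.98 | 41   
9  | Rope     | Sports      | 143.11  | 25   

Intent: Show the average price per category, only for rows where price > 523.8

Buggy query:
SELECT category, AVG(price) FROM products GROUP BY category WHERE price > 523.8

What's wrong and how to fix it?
Bug: WHERE cannot follow GROUP BY

Fix: Move the WHERE clause before GROUP BY

Corrected query:
SELECT category, AVG(price) FROM products WHERE price > 523.8 GROUP BY category

Result:
category  | AVG(price)
----------+-----------
Furniture | 975.39    
Kitchen   | 1194.98   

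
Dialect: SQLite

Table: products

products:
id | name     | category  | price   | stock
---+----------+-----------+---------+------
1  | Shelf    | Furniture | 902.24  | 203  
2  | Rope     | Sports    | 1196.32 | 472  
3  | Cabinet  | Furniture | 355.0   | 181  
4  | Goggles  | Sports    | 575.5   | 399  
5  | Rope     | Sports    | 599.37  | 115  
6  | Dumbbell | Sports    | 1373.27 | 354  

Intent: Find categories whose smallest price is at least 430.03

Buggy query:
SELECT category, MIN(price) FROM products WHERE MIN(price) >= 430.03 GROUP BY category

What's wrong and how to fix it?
Bug: Aggregates like MIN are computed per group after WHERE runs

Fix: Replace WHERE with HAVING after the GROUP BY

Corrected query:
SELECT category, MIN(price) FROM products GROUP BY category HAVING MIN(price) >= 430.03

Result:
category | MIN(price)
---------+-----------
Sports   | 575.5     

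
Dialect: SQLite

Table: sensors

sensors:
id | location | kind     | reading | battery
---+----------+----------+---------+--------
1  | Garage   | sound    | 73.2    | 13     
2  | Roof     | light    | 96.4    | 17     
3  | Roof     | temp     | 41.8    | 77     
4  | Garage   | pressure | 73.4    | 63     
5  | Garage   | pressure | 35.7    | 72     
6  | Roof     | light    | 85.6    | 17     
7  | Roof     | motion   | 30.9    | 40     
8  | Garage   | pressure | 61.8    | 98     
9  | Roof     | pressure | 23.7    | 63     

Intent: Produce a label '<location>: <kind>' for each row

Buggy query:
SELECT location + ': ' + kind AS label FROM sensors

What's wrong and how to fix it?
Bug: SQLite uses || for string concatenation; + coerces text to numbers (yielding 0)

Fix: Use the || operator for string concatenation

Corrected query:
SELECT location || ': ' || kind AS label FROM sensors

Result:
label           
----------------
Garage: sound   
Roof: light     
Roof: temp      
Garage: pressure
Garage: pressure
Roof: light     
Roof: motion    
Garage: pressure
Roof: pressure  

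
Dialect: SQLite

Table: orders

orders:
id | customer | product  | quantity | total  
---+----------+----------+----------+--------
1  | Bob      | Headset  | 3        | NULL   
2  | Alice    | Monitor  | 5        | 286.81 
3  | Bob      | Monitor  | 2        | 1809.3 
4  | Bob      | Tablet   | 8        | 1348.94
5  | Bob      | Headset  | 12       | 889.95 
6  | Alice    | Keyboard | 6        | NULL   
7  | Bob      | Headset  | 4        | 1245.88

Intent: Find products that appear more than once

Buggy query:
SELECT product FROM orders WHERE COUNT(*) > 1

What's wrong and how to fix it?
Bug: WHERE can't reference COUNT(*); aggregates are computed after WHERE

Fix: GROUP BY product, then filter groups with HAVING COUNT(*) > 1

Corrected query:
SELECT product FROM orders GROUP BY product HAVING COUNT(*) > 1

Result:
product
-------
Headset
Monitor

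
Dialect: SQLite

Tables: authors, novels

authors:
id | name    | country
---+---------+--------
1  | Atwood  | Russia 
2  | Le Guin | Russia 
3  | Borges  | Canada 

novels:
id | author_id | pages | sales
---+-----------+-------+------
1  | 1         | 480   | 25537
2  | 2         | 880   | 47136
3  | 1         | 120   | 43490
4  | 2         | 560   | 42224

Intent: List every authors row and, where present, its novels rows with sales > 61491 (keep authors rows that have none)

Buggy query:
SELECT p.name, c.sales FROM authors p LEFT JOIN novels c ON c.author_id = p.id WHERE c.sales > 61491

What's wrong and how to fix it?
Bug: Filtering c.sales in WHERE discards the NULL rows produced by LEFT JOIN, turning it into an inner join

Fix: Put 'c.sales > 61491' in the JOIN's ON clause instead of WHERE

Corrected query:
SELECT p.name, c.sales FROM authors p LEFT JOIN novels c ON c.author_id = p.id AND c.sales > 61491

Result:
name    | sales
--------+------
Atwood  | NULL 
Le Guin | NULL 
Borges  | NULL 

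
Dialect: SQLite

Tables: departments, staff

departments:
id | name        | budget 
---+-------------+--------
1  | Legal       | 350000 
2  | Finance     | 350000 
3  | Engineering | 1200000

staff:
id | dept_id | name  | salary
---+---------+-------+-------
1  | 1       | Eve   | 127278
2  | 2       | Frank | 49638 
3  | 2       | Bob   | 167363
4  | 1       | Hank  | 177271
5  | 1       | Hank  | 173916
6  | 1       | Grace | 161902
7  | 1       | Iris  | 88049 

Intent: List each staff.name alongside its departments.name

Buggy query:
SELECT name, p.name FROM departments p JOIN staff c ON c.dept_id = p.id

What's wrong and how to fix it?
Bug: Both tables have a 'name' column; the unqualified reference is ambiguous

Fix: Prefix ambiguous columns with the table alias

Corrected query:
SELECT c.name, p.name FROM departments p JOIN staff c ON c.dept_id = p.id

Result:
name  | name   
------+--------
Eve   | Legal  
Frank | Finance
Bob   | Finance
Hank  | Legal  
Hank  | Legal  
Grace | Legal  
Iris  | Legal  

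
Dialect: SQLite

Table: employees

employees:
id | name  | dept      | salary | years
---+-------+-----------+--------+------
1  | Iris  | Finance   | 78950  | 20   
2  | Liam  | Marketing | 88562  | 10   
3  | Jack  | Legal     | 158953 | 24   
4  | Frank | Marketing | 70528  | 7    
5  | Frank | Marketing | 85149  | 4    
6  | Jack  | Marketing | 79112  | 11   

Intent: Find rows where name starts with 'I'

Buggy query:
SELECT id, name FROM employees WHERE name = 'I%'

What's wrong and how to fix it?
Bug: '=' compares the literal string including the % character; pattern matching needs LIKE

Fix: Use LIKE for wildcard pattern matching

Corrected query:
SELECT id, name FROM employees WHERE name LIKE 'I%'

Result:
id | name
---+-----
1  | Iris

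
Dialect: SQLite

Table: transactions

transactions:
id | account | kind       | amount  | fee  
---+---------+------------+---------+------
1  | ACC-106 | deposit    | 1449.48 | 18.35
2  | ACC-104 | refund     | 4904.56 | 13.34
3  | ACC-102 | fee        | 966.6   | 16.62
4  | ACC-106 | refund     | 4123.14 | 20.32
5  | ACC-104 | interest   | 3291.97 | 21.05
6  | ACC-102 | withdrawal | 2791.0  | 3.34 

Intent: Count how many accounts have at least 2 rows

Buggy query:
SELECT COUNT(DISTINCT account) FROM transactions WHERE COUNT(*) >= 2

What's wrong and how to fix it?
Bug: WHERE filters individual rows, not groups, so a group-level COUNT is invalid there

Fix: Use a subquery that GROUPs and filters with HAVING, then count its rows

Corrected query:
SELECT COUNT(*) FROM (SELECT account FROM transactions GROUP BY account HAVING COUNT(*) >= 2)

Result:
COUNT(*)
--------
3       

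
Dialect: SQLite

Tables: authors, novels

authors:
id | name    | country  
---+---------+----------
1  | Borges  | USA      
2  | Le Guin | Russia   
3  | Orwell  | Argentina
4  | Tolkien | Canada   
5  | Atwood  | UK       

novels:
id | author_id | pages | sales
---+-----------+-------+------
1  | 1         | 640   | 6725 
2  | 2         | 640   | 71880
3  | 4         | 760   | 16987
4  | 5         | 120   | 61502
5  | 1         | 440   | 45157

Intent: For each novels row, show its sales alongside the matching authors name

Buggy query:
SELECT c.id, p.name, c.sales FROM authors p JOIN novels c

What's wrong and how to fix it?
Bug: Missing join condition: each novels row is matched to all authors rows instead of just its own

Fix: Add ON c.author_id = p.id to the JOIN

Corrected query:
SELECT c.id, p.name, c.sales FROM authors p JOIN novels c ON c.author_id = p.id

Result:
id | name    | sales
---+---------+------
1  | Borges  | 6725 
2  | Le Guin | 71880
3  | Tolkien | 16987
4  | Atwood  | 61502
5  | Borges  | 45157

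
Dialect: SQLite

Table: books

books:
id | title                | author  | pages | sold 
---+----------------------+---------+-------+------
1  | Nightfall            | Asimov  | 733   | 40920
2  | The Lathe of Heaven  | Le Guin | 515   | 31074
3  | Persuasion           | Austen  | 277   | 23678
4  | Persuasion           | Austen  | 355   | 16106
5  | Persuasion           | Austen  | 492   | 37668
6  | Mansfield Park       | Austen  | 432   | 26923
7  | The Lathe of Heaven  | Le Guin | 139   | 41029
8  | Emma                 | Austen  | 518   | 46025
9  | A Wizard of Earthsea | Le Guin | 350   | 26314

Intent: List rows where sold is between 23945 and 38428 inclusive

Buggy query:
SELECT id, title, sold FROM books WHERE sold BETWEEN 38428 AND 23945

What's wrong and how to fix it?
Bug: BETWEEN expects the lower bound first; with 38428 AND 23945 the range is empty

Fix: Write BETWEEN 23945 AND 38428

Corrected query:
SELECT id, title, sold FROM books WHERE sold BETWEEN 23945 AND 38428

Result:
id | title                | sold 
---+----------------------+------
2  | The Lathe of Heaven  | 31074
5  | Persuasion           | 37668
6  | Mansfield Park       | 26923
9  | A Wizard of Earthsea | 26314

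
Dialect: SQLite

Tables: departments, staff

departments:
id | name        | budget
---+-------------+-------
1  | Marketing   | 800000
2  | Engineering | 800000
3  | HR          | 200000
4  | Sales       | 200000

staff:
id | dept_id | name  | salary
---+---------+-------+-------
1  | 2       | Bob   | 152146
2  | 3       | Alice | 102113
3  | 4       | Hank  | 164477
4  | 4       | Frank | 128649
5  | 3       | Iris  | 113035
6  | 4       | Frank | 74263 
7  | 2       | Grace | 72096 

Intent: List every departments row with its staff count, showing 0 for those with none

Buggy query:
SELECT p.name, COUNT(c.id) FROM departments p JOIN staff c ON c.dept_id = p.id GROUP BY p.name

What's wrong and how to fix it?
Bug: An inner join excludes parents with zero children

Fix: Use LEFT JOIN so parents without children still appear (COUNT(c.id) gives 0)

Corrected query:
SELECT p.name, COUNT(c.id) FROM departments p LEFT JOIN staff c ON c.dept_id = p.id GROUP BY p.name

Result:
name        | COUNT(c.id)
------------+------------
Engineering | 2          
HR          | 2          
Marketing   | 0          
Sales       | 3          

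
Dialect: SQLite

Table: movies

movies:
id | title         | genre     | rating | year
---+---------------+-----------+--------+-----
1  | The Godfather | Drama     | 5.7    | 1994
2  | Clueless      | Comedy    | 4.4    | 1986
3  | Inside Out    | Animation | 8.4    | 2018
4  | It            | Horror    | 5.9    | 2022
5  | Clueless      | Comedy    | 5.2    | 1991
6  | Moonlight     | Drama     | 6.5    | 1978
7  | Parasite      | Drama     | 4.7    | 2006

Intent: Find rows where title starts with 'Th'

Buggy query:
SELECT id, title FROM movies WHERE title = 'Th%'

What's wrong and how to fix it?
Bug: Wildcards only work with LIKE; '=' treats '%' as a literal character

Fix: Use LIKE for wildcard pattern matching

Corrected query:
SELECT id, title FROM movies WHERE title LIKE 'Th%'

Result:
id | title        
---+--------------
1  | The Godfather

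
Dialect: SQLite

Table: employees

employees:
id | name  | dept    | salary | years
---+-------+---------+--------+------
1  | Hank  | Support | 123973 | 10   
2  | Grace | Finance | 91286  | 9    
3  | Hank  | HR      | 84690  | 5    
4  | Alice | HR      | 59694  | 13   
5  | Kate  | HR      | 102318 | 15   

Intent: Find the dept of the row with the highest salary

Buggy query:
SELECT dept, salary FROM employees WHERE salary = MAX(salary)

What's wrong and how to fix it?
Bug: MAX(salary) is an aggregate and cannot be used directly in WHERE

Fix: Use a subquery: WHERE salary = (SELECT MAX(salary) FROM employees)

Corrected query:
SELECT dept, salary FROM employees WHERE salary = (SELECT MAX(salary) FROM employees)

Result:
dept    | salary
--------+-------
Support | 123973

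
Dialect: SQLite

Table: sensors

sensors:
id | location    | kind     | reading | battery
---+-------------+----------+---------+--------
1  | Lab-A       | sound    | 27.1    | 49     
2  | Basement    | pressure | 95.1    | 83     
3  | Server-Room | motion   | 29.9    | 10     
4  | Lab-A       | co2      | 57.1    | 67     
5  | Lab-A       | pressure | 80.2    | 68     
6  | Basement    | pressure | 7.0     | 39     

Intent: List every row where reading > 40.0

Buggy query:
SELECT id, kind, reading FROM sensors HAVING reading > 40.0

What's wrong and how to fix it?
Bug: This is a non-aggregate query (no GROUP BY, no aggregates), so in SQLite the HAVING clause is invalid here; a row-level condition belongs in WHERE

Fix: Use WHERE for row-level filtering

Corrected query:
SELECT id, kind, reading FROM sensors WHERE reading > 40.0

Result:
id | kind     | reading
---+----------+--------
2  | pressure | 95.1   
4  | co2      | 57.1   
5  | pressure | 80.2   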